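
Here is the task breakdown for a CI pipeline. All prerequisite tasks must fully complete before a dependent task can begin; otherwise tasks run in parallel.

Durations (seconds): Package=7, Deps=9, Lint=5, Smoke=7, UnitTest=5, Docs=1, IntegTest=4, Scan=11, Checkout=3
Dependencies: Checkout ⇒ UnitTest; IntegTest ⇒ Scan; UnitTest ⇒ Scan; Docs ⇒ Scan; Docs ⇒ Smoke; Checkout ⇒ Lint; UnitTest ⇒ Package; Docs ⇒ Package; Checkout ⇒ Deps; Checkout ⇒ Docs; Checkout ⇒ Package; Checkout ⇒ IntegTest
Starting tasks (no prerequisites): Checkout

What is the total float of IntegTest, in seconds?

Critical path: Checkout→UnitTest→Scan = 3+5+11 = 19, so the finish is 19 seconds.
IntegTest finishes as early as 7 and must finish by 8.
So IntegTest can slip 8 − 7 = 1 second.

1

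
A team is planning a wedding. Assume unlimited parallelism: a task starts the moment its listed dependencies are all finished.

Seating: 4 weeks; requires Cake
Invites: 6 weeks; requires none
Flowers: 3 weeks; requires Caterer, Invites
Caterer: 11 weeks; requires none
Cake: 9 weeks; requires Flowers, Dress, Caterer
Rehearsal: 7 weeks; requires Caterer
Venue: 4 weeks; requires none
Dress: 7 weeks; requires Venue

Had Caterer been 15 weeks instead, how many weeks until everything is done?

31

Critical path before the change: Caterer→Flowers→Cake→Seating = 11+3+9+4 = 27 giving 27 weeks.
Since Caterer is critical, the +4 change carries straight to that chain (now 31 weeks).
The critical path is still Caterer→Flowers→Cake→Seating; finish is now 31 weeks.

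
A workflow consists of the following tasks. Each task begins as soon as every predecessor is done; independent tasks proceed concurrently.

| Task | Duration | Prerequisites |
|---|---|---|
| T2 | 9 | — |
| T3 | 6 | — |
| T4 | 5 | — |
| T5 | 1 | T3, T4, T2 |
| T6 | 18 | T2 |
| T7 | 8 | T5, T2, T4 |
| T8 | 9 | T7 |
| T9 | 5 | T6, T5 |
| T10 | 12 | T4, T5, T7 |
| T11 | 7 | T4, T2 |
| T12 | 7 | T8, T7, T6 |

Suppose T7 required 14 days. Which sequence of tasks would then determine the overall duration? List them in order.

T2, T5, T7, T8, T12

Baseline: T2→T5→T7→T8→T12 = 9+1+8+9+7 = 34 → 34 days.
T7 lies on that path, so at 14 days the path becomes 40 days.
The critical path is still T2→T5→T7→T8→T12; finish is now 40 days.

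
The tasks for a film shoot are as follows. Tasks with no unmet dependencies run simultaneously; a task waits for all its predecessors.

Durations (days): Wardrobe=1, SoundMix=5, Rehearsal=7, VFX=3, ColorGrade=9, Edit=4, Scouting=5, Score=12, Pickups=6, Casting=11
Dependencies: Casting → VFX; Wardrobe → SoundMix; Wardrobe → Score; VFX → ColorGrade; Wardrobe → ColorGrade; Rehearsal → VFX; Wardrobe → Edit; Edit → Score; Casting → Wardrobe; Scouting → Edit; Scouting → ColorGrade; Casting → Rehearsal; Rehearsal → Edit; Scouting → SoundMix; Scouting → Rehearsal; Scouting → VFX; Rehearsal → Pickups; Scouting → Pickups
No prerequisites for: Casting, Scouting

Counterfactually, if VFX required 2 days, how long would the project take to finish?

Critical path before the change: Casting→Rehearsal→Edit→Score = 11+7+4+12 = 34 giving 34 days.
The longest path through VFX is only 30 days, so VFX has float 4.
That remains the longest chain; total 34 days.

34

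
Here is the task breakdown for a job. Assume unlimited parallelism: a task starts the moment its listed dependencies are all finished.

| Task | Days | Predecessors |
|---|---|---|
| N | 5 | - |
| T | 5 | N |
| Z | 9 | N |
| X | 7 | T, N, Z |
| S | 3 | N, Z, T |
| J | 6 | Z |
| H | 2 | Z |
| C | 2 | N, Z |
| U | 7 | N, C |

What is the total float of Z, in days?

Critical path: N→Z→C→U = 5+9+2+7 = 23, so the finish is 23 days.
The longest chain containing Z totals 23 days.
Slack of Z = 5 − 5 = 0 days.

0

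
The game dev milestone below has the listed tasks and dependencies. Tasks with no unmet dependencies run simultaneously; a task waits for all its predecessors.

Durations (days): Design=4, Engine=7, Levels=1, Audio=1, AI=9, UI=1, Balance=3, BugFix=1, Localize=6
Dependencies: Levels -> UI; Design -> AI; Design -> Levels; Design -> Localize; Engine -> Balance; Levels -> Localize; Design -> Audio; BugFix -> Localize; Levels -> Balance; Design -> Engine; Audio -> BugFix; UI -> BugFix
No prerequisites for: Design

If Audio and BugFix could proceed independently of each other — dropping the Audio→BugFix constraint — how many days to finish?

14

Original critical path: Design→Engine→Balance = 4+7+3 = 14 ⇒ 14 days.
Dropping Audio→BugFix doesn't change BugFix's earliest start (6); another predecessor still binds.
New critical path: Design→Engine→Balance = 4+7+3 = 14 ⇒ 14 days.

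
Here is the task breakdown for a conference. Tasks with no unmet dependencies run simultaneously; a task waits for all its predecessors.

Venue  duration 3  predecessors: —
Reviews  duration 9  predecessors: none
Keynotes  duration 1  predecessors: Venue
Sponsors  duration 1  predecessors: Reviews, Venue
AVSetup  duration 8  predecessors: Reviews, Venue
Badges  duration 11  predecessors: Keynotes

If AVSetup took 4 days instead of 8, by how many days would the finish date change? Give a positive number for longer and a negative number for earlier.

-2

As given, the longest chain is Reviews→AVSetup = 9+8 = 17, so the finish is 17 days.
Since AVSetup is critical, the -4 change carries straight to that chain (now 13 days).
Now Venue→Keynotes→Badges = 3+1+11 = 15 is longest, so the finish becomes 15 days.
Change in finish: 15 − 17 = -2 days.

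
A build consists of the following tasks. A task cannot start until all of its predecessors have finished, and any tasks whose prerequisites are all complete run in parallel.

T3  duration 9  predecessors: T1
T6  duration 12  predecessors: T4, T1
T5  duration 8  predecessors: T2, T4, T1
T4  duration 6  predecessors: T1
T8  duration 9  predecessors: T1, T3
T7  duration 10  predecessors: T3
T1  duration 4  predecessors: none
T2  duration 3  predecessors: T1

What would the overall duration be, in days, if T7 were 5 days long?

22

Baseline: T1→T3→T7 = 4+9+10 = 23 → 23 days.
T7 is on the critical path; changing it to 5 makes that path 18 days.
Now T1→T3→T8 = 4+9+9 = 22 is longest, so the finish becomes 22 days.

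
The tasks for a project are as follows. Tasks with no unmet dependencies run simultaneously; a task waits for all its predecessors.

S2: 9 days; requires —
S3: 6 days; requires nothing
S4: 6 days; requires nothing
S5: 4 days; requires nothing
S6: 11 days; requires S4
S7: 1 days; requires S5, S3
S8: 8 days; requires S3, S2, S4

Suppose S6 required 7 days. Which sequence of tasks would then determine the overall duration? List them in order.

S2, S8

Baseline: S4→S6 = 6+11 = 17 → 17 days.
S6 is on the critical path; changing it to 7 makes that path 13 days.
Now S2→S8 = 9+8 = 17 is longest, so the finish becomes 17 days.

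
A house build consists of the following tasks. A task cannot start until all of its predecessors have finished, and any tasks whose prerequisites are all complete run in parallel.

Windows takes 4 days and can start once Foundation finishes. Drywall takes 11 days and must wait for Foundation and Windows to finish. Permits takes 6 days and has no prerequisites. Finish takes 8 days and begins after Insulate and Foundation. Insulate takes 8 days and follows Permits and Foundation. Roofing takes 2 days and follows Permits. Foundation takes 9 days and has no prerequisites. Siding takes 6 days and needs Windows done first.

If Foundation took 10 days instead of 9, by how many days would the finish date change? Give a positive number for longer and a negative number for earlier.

Baseline: Foundation→Insulate→Finish = 9+8+8 = 25 → 25 days.
Foundation is on the critical path; changing it to 10 makes that path 26 days.
The critical path is still Foundation→Insulate→Finish; finish is now 26 days.
Change in finish: 26 − 25 = +1 days.

1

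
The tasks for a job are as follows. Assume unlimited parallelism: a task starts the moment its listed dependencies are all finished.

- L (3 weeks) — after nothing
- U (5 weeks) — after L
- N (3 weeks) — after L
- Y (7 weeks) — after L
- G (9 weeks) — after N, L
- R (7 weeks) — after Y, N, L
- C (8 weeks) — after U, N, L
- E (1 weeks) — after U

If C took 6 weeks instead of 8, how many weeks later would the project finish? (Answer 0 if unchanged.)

0

Critical path before the change: L→Y→R = 3+7+7 = 17 giving 17 weeks.
C has 1 week of float (longest path through it is 16).
The critical path is still L→Y→R; finish is now 17 weeks.
Change in finish: 17 − 17 = +0 weeks.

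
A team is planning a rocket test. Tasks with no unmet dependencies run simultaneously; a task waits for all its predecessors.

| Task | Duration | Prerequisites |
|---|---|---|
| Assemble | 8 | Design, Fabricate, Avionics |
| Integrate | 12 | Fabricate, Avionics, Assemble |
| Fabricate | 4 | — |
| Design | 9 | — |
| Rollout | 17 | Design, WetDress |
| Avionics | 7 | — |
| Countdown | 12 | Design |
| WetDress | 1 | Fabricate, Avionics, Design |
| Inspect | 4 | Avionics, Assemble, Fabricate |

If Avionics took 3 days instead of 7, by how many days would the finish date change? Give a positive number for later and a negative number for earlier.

The binding path is Design→Assemble→Integrate = 9+8+12 = 29; finish at 29 days.
Avionics has 2 days of float (longest path through it is 27).
The critical path is still Design→Assemble→Integrate; finish is now 29 days.
Change in finish: 29 − 29 = +0 days.

0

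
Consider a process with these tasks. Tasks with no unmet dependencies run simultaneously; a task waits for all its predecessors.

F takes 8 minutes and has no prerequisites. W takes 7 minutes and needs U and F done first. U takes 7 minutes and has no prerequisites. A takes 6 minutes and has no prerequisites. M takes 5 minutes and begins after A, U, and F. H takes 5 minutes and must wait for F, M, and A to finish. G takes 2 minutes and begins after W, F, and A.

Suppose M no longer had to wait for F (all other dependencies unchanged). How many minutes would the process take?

Before: longest chain F→M→H = 8+5+5 = 18, finish 18.
Without F→M, M's earliest start moves from 8 to 7.
After: F→W→G = 8+7+2 = 17 → 17 minutes.

17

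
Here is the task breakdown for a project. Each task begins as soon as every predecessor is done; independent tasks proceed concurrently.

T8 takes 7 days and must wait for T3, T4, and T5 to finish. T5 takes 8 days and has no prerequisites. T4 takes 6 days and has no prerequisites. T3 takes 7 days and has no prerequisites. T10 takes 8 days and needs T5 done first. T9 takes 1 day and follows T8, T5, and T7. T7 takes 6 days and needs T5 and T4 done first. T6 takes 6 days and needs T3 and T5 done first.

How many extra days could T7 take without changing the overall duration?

1

The longest chain is T5→T8→T9 = 8+7+1 = 16; overall finish 16 days.
T7 finishes as early as 14 and must finish by 15.
So T7 can slip 15 − 14 = 1 day.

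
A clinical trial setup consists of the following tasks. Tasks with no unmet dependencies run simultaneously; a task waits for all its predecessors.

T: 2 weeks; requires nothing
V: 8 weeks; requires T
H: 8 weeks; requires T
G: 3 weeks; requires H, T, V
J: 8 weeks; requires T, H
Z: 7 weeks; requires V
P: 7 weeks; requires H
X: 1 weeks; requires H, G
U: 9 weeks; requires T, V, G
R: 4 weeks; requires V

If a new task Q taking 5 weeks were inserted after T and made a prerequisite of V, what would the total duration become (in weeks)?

Originally the clinical trial setup takes 22 weeks.
With Q inserted, V now waits for max(T, Q).
New critical path: T→Q→V→G→U = 2+5+8+3+9 = 27 ⇒ 27 weeks.

27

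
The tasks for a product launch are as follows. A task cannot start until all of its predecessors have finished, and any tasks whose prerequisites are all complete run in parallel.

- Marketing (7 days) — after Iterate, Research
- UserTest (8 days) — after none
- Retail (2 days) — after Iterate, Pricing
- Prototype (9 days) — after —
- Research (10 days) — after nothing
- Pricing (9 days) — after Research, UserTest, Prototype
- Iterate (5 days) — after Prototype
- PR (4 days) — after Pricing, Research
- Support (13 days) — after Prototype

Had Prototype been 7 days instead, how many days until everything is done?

As given, the longest chain is Research→Pricing→PR = 10+9+4 = 23, so the finish is 23 days.
Prototype is off the critical path — its longest chain is 22 days, giving 1 of slack.
No other chain overtakes it, so the finish is 23 days.

23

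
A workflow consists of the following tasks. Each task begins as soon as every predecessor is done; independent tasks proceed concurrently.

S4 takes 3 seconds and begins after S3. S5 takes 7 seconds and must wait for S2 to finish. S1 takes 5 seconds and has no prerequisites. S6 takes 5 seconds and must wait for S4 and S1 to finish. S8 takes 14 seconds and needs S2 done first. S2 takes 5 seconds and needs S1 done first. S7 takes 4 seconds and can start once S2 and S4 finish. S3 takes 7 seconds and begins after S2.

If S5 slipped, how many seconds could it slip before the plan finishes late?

8

Critical path: S1→S2→S3→S4→S6 = 5+5+7+3+5 = 25, so the finish is 25 seconds.
S5 finishes as early as 17 and must finish by 25.
So S5 can slip 25 − 17 = 8 seconds.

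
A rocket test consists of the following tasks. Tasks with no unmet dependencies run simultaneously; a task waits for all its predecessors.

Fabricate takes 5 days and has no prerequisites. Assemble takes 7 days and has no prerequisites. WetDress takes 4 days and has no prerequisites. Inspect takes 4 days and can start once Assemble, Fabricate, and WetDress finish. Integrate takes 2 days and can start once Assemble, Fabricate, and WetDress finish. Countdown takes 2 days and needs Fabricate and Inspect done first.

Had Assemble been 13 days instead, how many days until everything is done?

19

As given, the longest chain is Assemble→Inspect→Countdown = 7+4+2 = 13, so the finish is 13 days.
Assemble is on the critical path; changing it to 13 makes that path 19 days.
That remains the longest chain; total 19 days.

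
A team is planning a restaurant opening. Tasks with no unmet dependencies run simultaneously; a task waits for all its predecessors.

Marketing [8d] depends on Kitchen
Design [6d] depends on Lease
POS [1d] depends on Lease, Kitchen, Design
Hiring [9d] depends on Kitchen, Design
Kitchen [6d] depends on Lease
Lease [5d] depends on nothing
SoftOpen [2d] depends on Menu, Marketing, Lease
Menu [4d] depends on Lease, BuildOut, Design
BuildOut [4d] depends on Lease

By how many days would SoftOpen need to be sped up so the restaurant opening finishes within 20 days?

1

Current finish: 21 days; target: 20.
SoftOpen is on every critical path, so each day cut from SoftOpen cuts the finish by one (this holds down to a finish of 20).
Need 21 − 20 = 1 day off SoftOpen → SoftOpen becomes 1 day, finish becomes 20.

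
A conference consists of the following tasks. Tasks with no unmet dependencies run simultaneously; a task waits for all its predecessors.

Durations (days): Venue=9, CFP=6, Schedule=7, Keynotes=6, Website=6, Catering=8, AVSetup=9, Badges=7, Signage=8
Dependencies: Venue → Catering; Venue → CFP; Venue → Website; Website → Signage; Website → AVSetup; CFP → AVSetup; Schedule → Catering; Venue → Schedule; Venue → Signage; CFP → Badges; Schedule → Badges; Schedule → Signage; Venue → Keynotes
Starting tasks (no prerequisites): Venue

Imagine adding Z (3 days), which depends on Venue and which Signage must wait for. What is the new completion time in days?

Originally the conference takes 24 days.
With Z inserted, Signage now waits for max(Schedule, Venue, Website, Z).
New critical path: Venue→CFP→AVSetup = 9+6+9 = 24 ⇒ 24 days.

24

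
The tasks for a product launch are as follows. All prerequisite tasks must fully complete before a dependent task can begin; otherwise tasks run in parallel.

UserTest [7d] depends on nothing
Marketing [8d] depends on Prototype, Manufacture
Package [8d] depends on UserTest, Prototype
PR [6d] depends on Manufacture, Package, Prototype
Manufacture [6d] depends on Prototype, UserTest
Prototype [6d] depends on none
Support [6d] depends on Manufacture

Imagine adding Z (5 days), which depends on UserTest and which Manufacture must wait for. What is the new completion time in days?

Originally the plan takes 21 days.
With Z inserted, Manufacture now waits for max(Prototype, UserTest, Z).
New critical path: UserTest→Z→Manufacture→Marketing = 7+5+6+8 = 26 ⇒ 26 days.

26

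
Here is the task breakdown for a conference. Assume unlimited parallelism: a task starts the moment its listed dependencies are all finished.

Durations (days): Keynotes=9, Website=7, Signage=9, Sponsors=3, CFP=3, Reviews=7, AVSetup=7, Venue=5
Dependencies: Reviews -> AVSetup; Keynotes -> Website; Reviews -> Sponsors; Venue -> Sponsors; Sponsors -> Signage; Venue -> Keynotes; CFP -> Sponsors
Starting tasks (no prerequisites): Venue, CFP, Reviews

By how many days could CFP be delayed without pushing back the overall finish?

Critical path: Venue→Keynotes→Website = 5+9+7 = 21, so the finish is 21 days.
The longest chain containing CFP totals 15 days.
Slack of CFP = 6 − 0 = 6 days.

6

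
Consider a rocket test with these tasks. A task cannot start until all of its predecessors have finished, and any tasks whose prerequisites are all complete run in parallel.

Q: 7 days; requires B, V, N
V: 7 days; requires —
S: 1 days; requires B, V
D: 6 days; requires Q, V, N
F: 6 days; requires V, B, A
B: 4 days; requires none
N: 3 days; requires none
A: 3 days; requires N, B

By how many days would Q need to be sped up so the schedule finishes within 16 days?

Current finish: 20 days; target: 16.
Q is on every critical path, so each day cut from Q cuts the finish by one (this holds down to a finish of 14).
Need 20 − 16 = 4 days off Q → Q becomes 3 days, finish becomes 16.

4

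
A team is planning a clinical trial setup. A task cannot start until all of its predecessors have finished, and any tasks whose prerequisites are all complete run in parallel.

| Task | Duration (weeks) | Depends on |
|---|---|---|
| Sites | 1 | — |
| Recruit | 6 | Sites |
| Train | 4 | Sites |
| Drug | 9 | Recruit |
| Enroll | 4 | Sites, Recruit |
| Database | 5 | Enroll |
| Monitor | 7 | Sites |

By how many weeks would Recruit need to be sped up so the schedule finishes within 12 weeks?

Current finish: 16 weeks; target: 12.
Recruit is on every critical path, so each week cut from Recruit cuts the finish by one (this holds down to a finish of 11).
Need 16 − 12 = 4 weeks off Recruit → Recruit becomes 2 weeks, finish becomes 12.

4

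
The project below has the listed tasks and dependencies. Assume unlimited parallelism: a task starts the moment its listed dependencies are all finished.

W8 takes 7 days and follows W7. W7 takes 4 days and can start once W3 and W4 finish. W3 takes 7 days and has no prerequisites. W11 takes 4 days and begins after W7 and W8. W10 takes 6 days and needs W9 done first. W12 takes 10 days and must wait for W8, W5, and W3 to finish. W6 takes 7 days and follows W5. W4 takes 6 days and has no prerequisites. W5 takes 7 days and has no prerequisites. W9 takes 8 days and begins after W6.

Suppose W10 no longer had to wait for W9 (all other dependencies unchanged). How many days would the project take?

With the dependency in place, W3→W7→W8→W12 = 7+4+7+10 = 28 sets the finish at 28 days.
Without W9→W10, W10's earliest start moves from 22 to 0.
After: W3→W7→W8→W12 = 7+4+7+10 = 28 → 28 days.

28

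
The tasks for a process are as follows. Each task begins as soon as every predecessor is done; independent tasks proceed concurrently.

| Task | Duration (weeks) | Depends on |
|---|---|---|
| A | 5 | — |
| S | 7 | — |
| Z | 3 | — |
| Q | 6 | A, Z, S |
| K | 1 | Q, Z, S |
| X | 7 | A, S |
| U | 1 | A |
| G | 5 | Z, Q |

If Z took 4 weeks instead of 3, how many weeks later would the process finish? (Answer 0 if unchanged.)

0

Critical path before the change: S→Q→G = 7+6+5 = 18 giving 18 weeks.
Z has 4 weeks of float (longest path through it is 14).
The critical path is still S→Q→G; finish is now 18 weeks.
Change in finish: 18 − 18 = +0 weeks.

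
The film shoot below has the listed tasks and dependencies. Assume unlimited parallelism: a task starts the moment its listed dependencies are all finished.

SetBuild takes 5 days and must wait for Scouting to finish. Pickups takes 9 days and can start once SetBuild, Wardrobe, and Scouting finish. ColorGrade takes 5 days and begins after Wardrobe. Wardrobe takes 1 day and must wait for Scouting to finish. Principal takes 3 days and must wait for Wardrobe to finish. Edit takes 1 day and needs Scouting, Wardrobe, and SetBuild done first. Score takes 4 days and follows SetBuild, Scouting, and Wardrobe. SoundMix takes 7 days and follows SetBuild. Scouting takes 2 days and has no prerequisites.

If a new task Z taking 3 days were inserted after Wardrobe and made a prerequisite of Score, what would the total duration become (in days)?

Originally the project takes 16 days.
With Z inserted, Score now waits for max(SetBuild, Scouting, Wardrobe, Z).
New critical path: Scouting→SetBuild→Pickups = 2+5+9 = 16 ⇒ 16 days.

16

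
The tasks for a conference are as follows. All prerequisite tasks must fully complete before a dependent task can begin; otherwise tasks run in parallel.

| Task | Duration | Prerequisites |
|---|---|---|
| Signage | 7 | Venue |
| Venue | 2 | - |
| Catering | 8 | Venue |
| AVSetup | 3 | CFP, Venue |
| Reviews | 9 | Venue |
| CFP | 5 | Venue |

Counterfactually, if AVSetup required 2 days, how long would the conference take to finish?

11

Critical path before the change: Venue→Reviews = 2+9 = 11 giving 11 days.
AVSetup has 1 day of float (longest path through it is 10).
That remains the longest chain; total 11 days.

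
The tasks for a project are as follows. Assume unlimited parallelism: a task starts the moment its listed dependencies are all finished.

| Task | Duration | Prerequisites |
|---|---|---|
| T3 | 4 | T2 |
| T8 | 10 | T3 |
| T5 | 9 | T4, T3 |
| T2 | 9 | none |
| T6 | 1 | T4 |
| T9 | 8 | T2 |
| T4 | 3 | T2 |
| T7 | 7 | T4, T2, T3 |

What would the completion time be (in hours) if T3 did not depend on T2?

Original critical path: T2→T3→T8 = 9+4+10 = 23 ⇒ 23 hours.
Without T2→T3, T3's earliest start moves from 9 to 0.
After: T2→T4→T5 = 9+3+9 = 21 → 21 hours.

21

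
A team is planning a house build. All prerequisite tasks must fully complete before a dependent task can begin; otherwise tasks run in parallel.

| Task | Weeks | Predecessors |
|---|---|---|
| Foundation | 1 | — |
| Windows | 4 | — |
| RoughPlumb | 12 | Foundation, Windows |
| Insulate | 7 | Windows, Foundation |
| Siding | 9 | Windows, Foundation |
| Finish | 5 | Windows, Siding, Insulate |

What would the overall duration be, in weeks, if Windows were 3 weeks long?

17

The binding path is Windows→Siding→Finish = 4+9+5 = 18; finish at 18 weeks.
Windows lies on that path, so at 3 weeks the path becomes 17 weeks.
No other chain overtakes it, so the finish is 17 weeks.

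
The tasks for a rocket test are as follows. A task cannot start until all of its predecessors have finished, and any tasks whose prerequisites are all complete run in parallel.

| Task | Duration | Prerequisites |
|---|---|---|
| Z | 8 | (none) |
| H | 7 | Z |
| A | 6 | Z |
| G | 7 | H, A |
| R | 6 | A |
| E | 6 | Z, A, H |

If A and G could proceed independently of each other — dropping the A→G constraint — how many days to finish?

Before: longest chain Z→H→G = 8+7+7 = 22, finish 22.
Dropping A→G doesn't change G's earliest start (15); another predecessor still binds.
The longest chain is now Z→H→G = 8+7+7 = 22, so the plan takes 22 days.

22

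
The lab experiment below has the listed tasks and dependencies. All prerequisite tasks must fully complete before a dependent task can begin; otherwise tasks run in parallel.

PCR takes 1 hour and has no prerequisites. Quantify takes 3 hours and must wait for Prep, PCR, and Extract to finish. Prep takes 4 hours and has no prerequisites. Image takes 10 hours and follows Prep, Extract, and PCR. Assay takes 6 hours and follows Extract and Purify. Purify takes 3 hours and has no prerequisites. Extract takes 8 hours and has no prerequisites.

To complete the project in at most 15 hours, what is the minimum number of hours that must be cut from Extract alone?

Current finish: 18 hours; target: 15.
Extract is on every critical path, so each hour cut from Extract cuts the finish by one (this holds down to a finish of 14).
Need 18 − 15 = 3 hours off Extract → Extract becomes 5 hours, finish becomes 15.

3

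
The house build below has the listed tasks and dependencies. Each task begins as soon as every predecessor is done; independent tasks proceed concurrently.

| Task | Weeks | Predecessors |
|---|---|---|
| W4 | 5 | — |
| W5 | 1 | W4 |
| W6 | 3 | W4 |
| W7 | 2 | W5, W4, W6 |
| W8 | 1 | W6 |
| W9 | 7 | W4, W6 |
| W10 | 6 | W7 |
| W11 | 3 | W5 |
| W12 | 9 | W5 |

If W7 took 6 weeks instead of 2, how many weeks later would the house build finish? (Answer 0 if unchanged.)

Critical path before the change: W4→W6→W7→W10 = 5+3+2+6 = 16 giving 16 weeks.
W7 lies on that path, so at 6 weeks the path becomes 20 weeks.
No other chain overtakes it, so the finish is 20 weeks.
Change in finish: 20 − 16 = +4 weeks.

4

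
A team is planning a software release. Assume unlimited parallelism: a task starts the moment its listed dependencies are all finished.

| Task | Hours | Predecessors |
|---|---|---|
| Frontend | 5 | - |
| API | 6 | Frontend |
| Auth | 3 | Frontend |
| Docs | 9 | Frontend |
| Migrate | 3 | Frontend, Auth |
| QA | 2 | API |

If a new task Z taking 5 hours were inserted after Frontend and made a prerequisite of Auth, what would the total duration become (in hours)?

Originally the software release takes 14 hours.
With Z inserted, Auth now waits for max(Frontend, Z).
New critical path: Frontend→Z→Auth→Migrate = 5+5+3+3 = 16 ⇒ 16 hours.

16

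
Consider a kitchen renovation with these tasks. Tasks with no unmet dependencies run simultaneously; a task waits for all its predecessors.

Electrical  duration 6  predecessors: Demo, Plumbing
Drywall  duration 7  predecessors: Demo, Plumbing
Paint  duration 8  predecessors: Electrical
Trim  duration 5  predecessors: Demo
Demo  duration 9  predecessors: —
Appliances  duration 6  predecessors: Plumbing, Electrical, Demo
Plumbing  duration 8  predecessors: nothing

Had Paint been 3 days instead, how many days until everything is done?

21

The binding path is Demo→Electrical→Paint = 9+6+8 = 23; finish at 23 days.
Paint lies on that path, so at 3 days the path becomes 18 days.
Now Demo→Electrical→Appliances = 9+6+6 = 21 is longest, so the finish becomes 21 days.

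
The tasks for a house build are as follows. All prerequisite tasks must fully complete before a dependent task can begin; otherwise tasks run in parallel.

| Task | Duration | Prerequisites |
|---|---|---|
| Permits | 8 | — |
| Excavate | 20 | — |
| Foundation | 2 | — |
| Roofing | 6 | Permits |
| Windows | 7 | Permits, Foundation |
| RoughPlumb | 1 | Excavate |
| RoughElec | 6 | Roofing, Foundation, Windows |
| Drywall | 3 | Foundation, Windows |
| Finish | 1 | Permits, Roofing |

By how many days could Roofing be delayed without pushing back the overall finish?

The longest chain is Permits→Windows→RoughElec = 8+7+6 = 21; overall finish 21 days.
Roofing finishes as early as 14 and must finish by 15.
Slack of Roofing = 9 − 8 = 1 day.

1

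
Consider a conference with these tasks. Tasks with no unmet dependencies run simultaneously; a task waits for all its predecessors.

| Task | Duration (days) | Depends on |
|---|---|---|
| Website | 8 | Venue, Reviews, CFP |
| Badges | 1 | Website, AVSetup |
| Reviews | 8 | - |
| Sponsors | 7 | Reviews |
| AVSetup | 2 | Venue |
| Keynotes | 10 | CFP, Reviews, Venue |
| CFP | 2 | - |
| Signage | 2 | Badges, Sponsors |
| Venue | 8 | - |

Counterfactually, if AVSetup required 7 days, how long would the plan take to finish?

19

The binding path is Venue→Website→Badges→Signage = 8+8+1+2 = 19; finish at 19 days.
AVSetup is off the critical path — its longest chain is 13 days, giving 6 of slack.
The critical path is still Venue→Website→Badges→Signage; finish is now 19 days.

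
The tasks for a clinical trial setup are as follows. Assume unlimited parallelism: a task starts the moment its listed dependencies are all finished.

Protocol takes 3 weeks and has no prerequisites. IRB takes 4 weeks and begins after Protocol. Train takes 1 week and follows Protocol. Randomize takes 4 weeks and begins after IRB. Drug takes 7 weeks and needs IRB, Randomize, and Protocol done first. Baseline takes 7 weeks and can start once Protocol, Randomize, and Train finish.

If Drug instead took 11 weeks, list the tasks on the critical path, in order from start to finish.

Protocol, IRB, Randomize, Drug

The binding path is Protocol→IRB→Randomize→Drug = 3+4+4+7 = 18; finish at 18 weeks.
Drug lies on that path, so at 11 weeks the path becomes 22 weeks.
The critical path is still Protocol→IRB→Randomize→Drug; finish is now 22 weeks.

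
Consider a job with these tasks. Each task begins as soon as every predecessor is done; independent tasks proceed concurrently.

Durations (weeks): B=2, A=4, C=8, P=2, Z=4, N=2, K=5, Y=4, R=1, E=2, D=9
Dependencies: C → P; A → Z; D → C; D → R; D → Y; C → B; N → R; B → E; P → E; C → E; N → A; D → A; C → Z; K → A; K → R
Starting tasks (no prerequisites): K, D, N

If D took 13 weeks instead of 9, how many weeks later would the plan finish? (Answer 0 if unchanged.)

Critical path before the change: D→C→B→E = 9+8+2+2 = 21 giving 21 weeks.
D lies on that path, so at 13 weeks the path becomes 25 weeks.
The critical path is still D→C→B→E; finish is now 25 weeks.
Change in finish: 25 − 21 = +4 weeks.

4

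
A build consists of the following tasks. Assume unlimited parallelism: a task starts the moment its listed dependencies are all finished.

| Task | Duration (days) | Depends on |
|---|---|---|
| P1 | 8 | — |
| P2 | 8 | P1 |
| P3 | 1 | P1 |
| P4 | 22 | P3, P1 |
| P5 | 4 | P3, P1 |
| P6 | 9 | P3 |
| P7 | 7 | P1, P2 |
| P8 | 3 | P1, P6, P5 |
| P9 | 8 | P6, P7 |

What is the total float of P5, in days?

P1→P2→P7→P9 = 8+8+7+8 = 31 sets the makespan at 31 days.
Longest path through P5: 16 days (earliest finish 13, latest finish 28).
Float = 31 − 16 = 15.

15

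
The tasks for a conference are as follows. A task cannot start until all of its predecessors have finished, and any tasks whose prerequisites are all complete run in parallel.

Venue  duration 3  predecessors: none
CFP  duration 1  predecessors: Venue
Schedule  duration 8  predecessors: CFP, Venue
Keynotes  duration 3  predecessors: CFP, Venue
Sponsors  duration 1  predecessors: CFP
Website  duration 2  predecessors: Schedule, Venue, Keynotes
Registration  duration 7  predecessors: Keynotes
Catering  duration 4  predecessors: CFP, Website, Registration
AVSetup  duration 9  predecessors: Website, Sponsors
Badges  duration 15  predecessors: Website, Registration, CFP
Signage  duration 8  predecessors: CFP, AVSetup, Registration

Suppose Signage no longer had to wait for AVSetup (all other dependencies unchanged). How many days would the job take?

With the dependency in place, Venue→CFP→Schedule→Website→AVSetup→Signage = 3+1+8+2+9+8 = 31 sets the finish at 31 days.
Without AVSetup→Signage, Signage's earliest start moves from 23 to 14.
The longest chain is now Venue→CFP→Schedule→Website→Badges = 3+1+8+2+15 = 29, so the job takes 29 days.

29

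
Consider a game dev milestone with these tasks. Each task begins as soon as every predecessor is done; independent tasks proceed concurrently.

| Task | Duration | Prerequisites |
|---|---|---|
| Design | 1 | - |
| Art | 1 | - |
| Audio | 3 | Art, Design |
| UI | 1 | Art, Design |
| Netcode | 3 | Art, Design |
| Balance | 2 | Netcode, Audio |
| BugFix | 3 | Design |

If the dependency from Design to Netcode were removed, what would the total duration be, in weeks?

Original critical path: Design→Audio→Balance = 1+3+2 = 6 ⇒ 6 weeks.
Dropping Design→Netcode doesn't change Netcode's earliest start (1); another predecessor still binds.
After: Design→Audio→Balance = 1+3+2 = 6 → 6 weeks.

6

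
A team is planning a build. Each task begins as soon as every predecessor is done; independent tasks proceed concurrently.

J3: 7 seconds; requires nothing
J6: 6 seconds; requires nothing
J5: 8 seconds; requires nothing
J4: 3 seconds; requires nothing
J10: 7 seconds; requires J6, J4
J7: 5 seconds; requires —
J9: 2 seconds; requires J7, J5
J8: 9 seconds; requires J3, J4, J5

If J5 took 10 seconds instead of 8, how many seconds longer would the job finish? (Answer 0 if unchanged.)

The binding path is J5→J8 = 8+9 = 17; finish at 17 seconds.
Since J5 is critical, the +2 change carries straight to that chain (now 19 seconds).
No other chain overtakes it, so the finish is 19 seconds.
Change in finish: 19 − 17 = +2 seconds.

2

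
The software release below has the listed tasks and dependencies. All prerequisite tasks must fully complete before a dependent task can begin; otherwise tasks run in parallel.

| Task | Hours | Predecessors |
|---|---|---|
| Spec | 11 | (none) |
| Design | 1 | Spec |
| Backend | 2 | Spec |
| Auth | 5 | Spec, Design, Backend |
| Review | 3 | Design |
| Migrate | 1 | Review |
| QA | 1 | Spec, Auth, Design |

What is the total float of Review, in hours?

The longest chain is Spec→Backend→Auth→QA = 11+2+5+1 = 19; overall finish 19 hours.
The longest chain containing Review totals 16 hours.
So Review can slip 18 − 15 = 3 hours.

3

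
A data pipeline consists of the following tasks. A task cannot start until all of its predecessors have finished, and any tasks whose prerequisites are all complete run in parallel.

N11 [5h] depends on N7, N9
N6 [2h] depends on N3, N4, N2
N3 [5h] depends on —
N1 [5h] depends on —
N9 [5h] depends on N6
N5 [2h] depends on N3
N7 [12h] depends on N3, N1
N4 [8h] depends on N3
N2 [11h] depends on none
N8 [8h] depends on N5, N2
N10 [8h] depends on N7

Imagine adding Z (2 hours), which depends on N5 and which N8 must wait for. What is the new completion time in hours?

25

Originally the job takes 25 hours.
With Z inserted, N8 now waits for max(N5, N2, Z).
New critical path: N1→N7→N10 = 5+12+8 = 25 ⇒ 25 hours.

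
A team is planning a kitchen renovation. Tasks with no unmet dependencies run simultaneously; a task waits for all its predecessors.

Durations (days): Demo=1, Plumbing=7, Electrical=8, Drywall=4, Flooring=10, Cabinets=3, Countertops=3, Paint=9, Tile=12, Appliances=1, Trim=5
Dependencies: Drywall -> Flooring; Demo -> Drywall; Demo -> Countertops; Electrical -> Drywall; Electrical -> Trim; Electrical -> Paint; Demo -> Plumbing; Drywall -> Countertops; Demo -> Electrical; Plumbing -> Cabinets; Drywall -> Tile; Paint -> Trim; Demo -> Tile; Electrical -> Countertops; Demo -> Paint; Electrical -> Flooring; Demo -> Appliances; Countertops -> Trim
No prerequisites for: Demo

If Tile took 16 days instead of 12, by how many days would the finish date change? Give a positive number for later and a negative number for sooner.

4

Baseline: Demo→Electrical→Drywall→Tile = 1+8+4+12 = 25 → 25 days.
Tile is on the critical path; changing it to 16 makes that path 29 days.
No other chain overtakes it, so the finish is 29 days.
Change in finish: 29 − 25 = +4 days.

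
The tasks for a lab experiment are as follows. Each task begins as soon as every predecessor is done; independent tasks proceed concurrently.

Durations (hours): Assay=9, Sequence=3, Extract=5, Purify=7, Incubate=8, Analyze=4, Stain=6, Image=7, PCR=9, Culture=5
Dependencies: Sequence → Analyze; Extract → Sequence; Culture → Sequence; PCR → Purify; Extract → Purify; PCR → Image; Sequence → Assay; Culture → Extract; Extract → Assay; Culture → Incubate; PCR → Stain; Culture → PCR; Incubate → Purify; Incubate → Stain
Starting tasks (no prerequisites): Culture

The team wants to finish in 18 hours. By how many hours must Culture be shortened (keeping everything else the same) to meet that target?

4

Current finish: 22 hours; target: 18.
Culture is on every critical path, so each hour cut from Culture cuts the finish by one (this holds down to a finish of 18).
Need 22 − 18 = 4 hours off Culture → Culture becomes 1 hour, finish becomes 18.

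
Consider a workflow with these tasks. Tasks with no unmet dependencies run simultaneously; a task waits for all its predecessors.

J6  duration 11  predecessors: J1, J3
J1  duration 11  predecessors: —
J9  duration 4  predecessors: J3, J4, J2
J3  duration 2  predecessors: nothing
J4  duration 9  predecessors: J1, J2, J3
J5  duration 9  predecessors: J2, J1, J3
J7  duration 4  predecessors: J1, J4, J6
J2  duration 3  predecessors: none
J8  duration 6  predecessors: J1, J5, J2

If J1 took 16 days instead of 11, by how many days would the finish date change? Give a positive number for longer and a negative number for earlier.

As given, the longest chain is J1→J5→J8 = 11+9+6 = 26, so the finish is 26 days.
J1 lies on that path, so at 16 days the path becomes 31 days.
That remains the longest chain; total 31 days.
Change in finish: 31 − 26 = +5 days.

5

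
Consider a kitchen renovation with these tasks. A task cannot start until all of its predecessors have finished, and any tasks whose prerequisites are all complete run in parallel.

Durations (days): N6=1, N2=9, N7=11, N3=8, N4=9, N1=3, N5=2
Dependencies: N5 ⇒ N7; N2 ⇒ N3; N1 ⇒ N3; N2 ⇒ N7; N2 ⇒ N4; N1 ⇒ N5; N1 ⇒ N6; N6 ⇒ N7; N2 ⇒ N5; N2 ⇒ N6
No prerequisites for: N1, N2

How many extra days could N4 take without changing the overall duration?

4

N2→N5→N7 = 9+2+11 = 22 sets the makespan at 22 days.
N4 finishes as early as 18 and must finish by 22.
Float = 22 − 18 = 4.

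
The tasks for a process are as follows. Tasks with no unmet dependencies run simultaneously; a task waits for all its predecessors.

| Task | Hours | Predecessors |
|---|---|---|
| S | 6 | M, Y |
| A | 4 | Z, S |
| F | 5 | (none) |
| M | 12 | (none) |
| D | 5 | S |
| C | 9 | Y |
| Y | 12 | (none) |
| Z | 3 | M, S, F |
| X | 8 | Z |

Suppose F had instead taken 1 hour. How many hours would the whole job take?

29

As given, the longest chain is M→S→Z→X = 12+6+3+8 = 29, so the finish is 29 hours.
F has 13 hours of float (longest path through it is 16).
That remains the longest chain; total 29 hours.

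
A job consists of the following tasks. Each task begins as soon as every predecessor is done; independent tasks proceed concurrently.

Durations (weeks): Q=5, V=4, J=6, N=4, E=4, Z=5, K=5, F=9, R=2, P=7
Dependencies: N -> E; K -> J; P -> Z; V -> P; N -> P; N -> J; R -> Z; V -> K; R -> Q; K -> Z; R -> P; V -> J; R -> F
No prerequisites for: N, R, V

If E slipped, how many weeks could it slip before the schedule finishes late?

Critical path: N→P→Z = 4+7+5 = 16, so the finish is 16 weeks.
E finishes as early as 8 and must finish by 16.
So E can slip 16 − 8 = 8 weeks.

8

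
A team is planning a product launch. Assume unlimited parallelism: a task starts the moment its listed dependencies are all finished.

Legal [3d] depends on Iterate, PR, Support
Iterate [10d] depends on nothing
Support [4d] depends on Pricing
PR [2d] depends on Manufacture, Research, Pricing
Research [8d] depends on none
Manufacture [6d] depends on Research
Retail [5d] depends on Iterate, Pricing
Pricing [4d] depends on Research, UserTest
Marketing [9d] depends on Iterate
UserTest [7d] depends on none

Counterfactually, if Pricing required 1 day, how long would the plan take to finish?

19

Baseline: Research→Pricing→Support→Legal = 8+4+4+3 = 19 → 19 days.
Since Pricing is critical, the -3 change carries straight to that chain (now 16 days).
Now Research→Manufacture→PR→Legal = 8+6+2+3 = 19 is longest, so the finish becomes 19 days.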